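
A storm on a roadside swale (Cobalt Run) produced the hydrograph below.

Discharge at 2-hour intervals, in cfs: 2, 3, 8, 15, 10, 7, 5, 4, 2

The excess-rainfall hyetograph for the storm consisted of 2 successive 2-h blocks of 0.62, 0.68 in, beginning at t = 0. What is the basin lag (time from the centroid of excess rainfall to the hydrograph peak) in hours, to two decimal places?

Centroid of excess rainfall: t_c = Σ P_i·t̄_i / ΣP_i = 2.0462 h (block centres at 1, 3 h).
Hydrograph peak occurs at t = 6 h, so basin lag t_L = 6 − 2.0462 = 3.95 h.

t_L ≈ 3.95 h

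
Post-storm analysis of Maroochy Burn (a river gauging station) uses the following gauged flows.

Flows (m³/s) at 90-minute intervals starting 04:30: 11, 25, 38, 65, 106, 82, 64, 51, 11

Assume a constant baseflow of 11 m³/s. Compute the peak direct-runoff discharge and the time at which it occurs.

Q_p = 95.0 m³/s at t = 10:30

Subtracting baseflow gives direct-runoff ordinates: 0.0, 14.0, 27.0, 54.0, 95.0, 71.0, 53.0, 40.0, 0.0 m³/s.
The maximum is 95.0 m³/s, occurring at the reading for t = 10:30.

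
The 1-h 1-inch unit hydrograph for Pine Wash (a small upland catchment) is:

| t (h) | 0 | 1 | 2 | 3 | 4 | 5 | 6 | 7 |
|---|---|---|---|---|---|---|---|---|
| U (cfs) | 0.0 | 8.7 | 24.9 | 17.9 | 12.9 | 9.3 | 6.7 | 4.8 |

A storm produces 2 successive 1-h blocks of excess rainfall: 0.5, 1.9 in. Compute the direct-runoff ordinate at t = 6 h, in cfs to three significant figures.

By discrete convolution, Q_j = Σ (P_i / 1 in) · U_{j−i}.
At t = 6 h (j=6): Q = (0.5/1)·6.7 + (1.9/1)·9.3 = 21.0 cfs.

Q ≈ 21.0 cfs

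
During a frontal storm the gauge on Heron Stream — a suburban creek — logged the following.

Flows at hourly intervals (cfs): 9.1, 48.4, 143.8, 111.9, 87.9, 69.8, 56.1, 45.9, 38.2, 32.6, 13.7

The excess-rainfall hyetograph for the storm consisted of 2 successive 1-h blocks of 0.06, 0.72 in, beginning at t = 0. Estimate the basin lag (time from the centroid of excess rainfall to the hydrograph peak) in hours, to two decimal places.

t_L ≈ 0.58 h

Centroid of excess rainfall: t_c = Σ P_i·t̄_i / ΣP_i = 1.4231 h (block centres at 0.5, 1.5 h).
Hydrograph peak occurs at t = 2 h, so basin lag t_L = 2 − 1.4231 = 0.58 h.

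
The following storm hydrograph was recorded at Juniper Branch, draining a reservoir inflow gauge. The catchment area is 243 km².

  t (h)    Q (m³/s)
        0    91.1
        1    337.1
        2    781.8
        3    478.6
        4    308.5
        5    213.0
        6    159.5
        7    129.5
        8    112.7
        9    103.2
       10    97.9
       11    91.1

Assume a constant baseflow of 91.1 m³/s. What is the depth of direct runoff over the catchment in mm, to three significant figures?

Direct runoff: 0.0, 246.0, 690.7, 387.5, 217.4, 121.9, 68.4, 38.4, 21.6, 12.1, 6.8, 0.0 m³/s; ΣQ_DR = 1811 m³/s.
V = ΣQ_DR · Δt = 1811 × 3600 s = 6.519 × 10^6 m³.
Over A = 243 km², depth = V / A = 26.8 mm.

d ≈ 26.8 mm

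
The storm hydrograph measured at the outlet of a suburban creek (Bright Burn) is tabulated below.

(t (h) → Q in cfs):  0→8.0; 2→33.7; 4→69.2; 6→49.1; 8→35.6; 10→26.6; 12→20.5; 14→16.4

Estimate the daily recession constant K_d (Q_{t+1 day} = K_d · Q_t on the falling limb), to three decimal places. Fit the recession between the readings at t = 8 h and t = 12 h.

Between t = 8 h and t = 12 h the flow falls from 35.6 to 20.5 cfs over 2×2 h = 4 h.
Per-interval ratio K = (20.5/35.6)^(1/2) = 0.7588; K_d = K^(24/2) = 0.036.

K_d ≈ 0.036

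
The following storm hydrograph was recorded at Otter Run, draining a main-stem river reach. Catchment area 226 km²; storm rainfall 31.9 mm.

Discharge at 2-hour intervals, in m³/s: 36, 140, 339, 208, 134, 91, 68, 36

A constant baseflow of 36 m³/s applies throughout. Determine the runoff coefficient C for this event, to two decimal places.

C ≈ 0.76

ΣQ_DR = 764.0 m³/s; V = ΣQ_DR·Δt = 5.501 × 10^6 m³.
Runoff depth d = V / A = 24.34 mm.
C = d / P = 24.34 / 31.9 = 0.76.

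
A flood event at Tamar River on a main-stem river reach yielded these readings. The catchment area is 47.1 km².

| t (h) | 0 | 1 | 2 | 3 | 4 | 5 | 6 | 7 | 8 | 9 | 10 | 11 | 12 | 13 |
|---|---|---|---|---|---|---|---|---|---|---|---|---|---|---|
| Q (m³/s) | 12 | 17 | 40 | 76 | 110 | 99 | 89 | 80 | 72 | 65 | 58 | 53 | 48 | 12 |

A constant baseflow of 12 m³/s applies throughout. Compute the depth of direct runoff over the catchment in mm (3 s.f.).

Direct runoff: 0.0, 5.0, 28.0, 64.0, 98.0, 87.0, 77.0, 68.0, 60.0, 53.0, 46.0, 41.0, 36.0, 0.0 m³/s; ΣQ_DR = 663.0 m³/s.
V = ΣQ_DR · Δt = 663.0 × 3600 s = 2.387 × 10^6 m³.
Over A = 47.1 km², depth = V / A = 50.7 mm.

d ≈ 50.7 mm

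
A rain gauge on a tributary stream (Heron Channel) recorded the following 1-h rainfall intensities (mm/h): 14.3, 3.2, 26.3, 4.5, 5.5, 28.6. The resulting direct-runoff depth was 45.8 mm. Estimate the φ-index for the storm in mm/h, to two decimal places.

Only the 3 blocks with intensity above φ contribute runoff: 14.3, 26.3, 28.6 mm/h.
Σ(I−φ)·Δt = d  ⇒  (14.3+26.3+28.6 − 3φ)·1 = 45.8
φ = (69.20 − 45.8/1) / 3 = 7.80 mm/h.

φ ≈ 7.80 mm/h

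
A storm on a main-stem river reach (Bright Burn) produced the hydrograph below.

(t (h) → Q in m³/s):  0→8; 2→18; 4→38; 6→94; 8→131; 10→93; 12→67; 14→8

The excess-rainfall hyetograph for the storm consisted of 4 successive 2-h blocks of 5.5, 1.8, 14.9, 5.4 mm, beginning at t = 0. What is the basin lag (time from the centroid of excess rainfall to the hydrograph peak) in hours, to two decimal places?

t_L ≈ 3.54 h

Centroid of excess rainfall: t_c = Σ P_i·t̄_i / ΣP_i = 4.4638 h (block centres at 1, 3, 5, 7 h).
Hydrograph peak occurs at t = 8 h, so basin lag t_L = 8 − 4.4638 = 3.54 h.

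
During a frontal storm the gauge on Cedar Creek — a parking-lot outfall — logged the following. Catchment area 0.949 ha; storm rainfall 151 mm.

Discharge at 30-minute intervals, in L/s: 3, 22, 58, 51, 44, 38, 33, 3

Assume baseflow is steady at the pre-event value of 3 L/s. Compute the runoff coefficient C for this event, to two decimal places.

ΣQ_DR = 228.0 L/s; V = ΣQ_DR·Δt = 4.104 × 10^5 L.
Runoff depth d = V / A = 43.25 mm.
C = d / P = 43.25 / 151 = 0.29.

C ≈ 0.29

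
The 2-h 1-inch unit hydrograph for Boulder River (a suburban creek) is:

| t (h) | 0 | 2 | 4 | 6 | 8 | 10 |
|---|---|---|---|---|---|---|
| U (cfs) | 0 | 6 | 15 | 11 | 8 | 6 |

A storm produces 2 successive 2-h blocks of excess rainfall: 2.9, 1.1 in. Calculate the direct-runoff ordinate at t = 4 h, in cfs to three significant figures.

Q ≈ 50.1 cfs

By discrete convolution, Q_j = Σ (P_i / 1 in) · U_{j−i}.
At t = 4 h (j=2): Q = (2.9/1)·15 + (1.1/1)·6 = 50.1 cfs.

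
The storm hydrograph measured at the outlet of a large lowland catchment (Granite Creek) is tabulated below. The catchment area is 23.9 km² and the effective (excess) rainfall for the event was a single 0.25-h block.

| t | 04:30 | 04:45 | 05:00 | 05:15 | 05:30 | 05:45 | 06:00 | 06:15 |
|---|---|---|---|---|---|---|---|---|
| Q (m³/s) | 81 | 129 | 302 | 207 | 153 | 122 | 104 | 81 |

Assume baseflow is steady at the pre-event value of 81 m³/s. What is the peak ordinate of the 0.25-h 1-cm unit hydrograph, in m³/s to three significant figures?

Direct runoff: 0.0, 48.0, 221.0, 126.0, 72.0, 41.0, 23.0, 0.0 m³/s; ΣQ_DR = 531.0 m³/s, peak = 221.0 m³/s.
Runoff depth d = ΣQ_DR·Δt / A = 531.0 × 900 / (23.9 km²) = 20.00 mm.
The 1-cm UH is the DRH scaled by (10 mm)/d, so U_p = 221.0 × 10/20.00 = 111 m³/s.

U_p ≈ 111 m³/s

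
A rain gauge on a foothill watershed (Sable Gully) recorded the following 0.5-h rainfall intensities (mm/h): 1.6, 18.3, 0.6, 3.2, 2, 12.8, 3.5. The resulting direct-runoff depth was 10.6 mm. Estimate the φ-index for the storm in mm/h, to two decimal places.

Only the 2 blocks with intensity above φ contribute runoff: 18.3, 12.8 mm/h.
Σ(I−φ)·Δt = d  ⇒  (18.3+12.8 − 2φ)·0.5 = 10.6
φ = (31.10 − 10.6/0.5) / 2 = 4.95 mm/h.

φ ≈ 4.95 mm/h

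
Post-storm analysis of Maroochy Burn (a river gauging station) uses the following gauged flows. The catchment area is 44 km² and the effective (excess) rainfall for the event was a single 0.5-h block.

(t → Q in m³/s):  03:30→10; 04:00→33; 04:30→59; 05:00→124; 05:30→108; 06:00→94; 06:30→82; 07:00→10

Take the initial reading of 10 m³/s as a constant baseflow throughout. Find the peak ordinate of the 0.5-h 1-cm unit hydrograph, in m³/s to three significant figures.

U_p ≈ 63.3 m³/s

Direct runoff: 0.0, 23.0, 49.0, 114.0, 98.0, 84.0, 72.0, 0.0 m³/s; ΣQ_DR = 440.0 m³/s, peak = 114.0 m³/s.
Runoff depth d = ΣQ_DR·Δt / A = 440.0 × 1800 / (44 km²) = 18.00 mm.
The 1-cm UH is the DRH scaled by (10 mm)/d, so U_p = 114.0 × 10/18.00 = 63.3 m³/s.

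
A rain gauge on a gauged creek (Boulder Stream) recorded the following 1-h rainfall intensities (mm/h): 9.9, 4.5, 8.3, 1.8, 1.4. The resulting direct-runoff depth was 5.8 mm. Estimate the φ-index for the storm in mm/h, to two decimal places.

Only the 2 blocks with intensity above φ contribute runoff: 9.9, 8.3 mm/h.
Σ(I−φ)·Δt = d  ⇒  (9.9+8.3 − 2φ)·1 = 5.8
φ = (18.20 − 5.8/1) / 2 = 6.20 mm/h.

φ ≈ 6.20 mm/h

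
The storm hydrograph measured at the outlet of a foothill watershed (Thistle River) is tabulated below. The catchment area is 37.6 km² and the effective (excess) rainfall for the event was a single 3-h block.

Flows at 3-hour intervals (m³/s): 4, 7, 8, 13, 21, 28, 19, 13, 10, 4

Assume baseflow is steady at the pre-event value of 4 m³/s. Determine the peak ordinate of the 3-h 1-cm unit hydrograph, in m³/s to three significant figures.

U_p ≈ 9.60 m³/s

Direct runoff: 0.0, 3.0, 4.0, 9.0, 17.0, 24.0, 15.0, 9.0, 6.0, 0.0 m³/s; ΣQ_DR = 87.00 m³/s, peak = 24.0 m³/s.
Runoff depth d = ΣQ_DR·Δt / A = 87.00 × 10800 / (37.6 km²) = 24.99 mm.
The 1-cm UH is the DRH scaled by (10 mm)/d, so U_p = 24.0 × 10/24.99 = 9.60 m³/s.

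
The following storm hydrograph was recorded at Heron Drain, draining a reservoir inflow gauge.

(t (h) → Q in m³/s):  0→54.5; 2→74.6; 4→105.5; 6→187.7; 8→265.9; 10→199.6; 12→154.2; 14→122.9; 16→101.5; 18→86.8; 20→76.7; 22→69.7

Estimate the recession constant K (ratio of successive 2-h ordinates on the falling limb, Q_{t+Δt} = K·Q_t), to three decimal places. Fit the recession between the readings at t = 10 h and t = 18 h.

Using the recession-limb readings at t = 10 h and t = 18 h: Q falls from 199.6 to 86.8 m³/s over 4 intervals.
K = (Q₂/Q₁)^(1/4) = (86.8/199.6)^(1/4) = 0.812.

K ≈ 0.812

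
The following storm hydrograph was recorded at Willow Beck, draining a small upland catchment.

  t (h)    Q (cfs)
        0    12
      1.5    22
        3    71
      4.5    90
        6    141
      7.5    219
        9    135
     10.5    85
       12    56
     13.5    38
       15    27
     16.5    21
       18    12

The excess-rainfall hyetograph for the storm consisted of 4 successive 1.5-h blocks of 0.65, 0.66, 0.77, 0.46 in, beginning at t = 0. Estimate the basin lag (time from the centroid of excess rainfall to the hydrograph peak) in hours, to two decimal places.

t_L ≈ 4.64 h

Centroid of excess rainfall: t_c = Σ P_i·t̄_i / ΣP_i = 2.8642 h (block centres at 0.75, 2.25, 3.75, 5.25 h).
Hydrograph peak occurs at t = 7.5 h, so basin lag t_L = 7.5 − 2.8642 = 4.64 h.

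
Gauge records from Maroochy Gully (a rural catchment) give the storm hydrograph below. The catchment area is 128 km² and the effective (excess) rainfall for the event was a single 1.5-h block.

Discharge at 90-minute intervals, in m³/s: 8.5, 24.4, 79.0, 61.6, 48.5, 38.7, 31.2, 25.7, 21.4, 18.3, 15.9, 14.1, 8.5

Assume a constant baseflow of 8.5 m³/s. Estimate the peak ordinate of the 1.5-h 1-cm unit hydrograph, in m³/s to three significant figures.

U_p ≈ 58.6 m³/s

Direct runoff: 0.0, 15.9, 70.5, 53.1, 40.0, 30.2, 22.7, 17.2, 12.9, 9.8, 7.4, 5.6, 0.0 m³/s; ΣQ_DR = 285.3 m³/s, peak = 70.5 m³/s.
Runoff depth d = ΣQ_DR·Δt / A = 285.3 × 5400 / (128 km²) = 12.04 mm.
The 1-cm UH is the DRH scaled by (10 mm)/d, so U_p = 70.5 × 10/12.04 = 58.6 m³/s.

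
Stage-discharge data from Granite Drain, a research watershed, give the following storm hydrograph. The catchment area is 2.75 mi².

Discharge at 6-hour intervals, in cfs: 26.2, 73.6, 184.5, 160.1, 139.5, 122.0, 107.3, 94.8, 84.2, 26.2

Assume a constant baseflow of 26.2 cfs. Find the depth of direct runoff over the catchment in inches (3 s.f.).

d ≈ 2.56 in

Direct runoff: 0.0, 47.4, 158.3, 133.9, 113.3, 95.8, 81.1, 68.6, 58.0, 0.0 cfs; ΣQ_DR = 756.4 cfs.
V = ΣQ_DR · Δt = 756.4 × 21600 s = 1.634 × 10^7 ft³.
Over A = 2.75 mi², depth = V / A = 2.56 in.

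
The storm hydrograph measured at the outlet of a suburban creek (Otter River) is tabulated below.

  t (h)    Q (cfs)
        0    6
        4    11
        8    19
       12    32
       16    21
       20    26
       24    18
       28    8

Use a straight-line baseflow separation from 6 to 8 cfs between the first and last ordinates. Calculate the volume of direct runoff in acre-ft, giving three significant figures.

V ≈ 28.1 acre-ft

Direct-runoff ordinates (Q − Q_b): 0.00, 4.71, 12.43, 25.14, 13.86, 18.57, 10.29, 0.00 cfs.
ΣQ_DR = 85.00 cfs.
With Δt = 4 h = 14400 s, V = ΣQ_DR · Δt = 85.00 × 14400 = 1.22 × 10^6 ft³ = 28.1 acre-ft.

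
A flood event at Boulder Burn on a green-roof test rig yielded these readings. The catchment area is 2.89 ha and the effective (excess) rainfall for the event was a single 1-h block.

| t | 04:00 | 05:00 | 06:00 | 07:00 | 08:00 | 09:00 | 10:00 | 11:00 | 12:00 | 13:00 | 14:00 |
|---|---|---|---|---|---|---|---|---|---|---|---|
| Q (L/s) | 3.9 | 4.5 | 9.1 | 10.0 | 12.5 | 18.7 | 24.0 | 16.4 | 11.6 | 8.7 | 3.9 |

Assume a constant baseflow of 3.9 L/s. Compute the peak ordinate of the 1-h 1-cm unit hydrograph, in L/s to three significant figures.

Direct runoff: 0.0, 0.6, 5.2, 6.1, 8.6, 14.8, 20.1, 12.5, 7.7, 4.8, 0.0 L/s; ΣQ_DR = 80.40 L/s, peak = 20.1 L/s.
Runoff depth d = ΣQ_DR·Δt / A = 80.40 × 3600 / (2.89 ha) = 10.02 mm.
The 1-cm UH is the DRH scaled by (10 mm)/d, so U_p = 20.1 × 10/10.02 = 20.1 L/s.

U_p ≈ 20.1 L/s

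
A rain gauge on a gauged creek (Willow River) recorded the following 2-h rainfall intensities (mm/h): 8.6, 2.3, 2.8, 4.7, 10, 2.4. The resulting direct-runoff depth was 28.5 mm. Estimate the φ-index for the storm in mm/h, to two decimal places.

Only the 3 blocks with intensity above φ contribute runoff: 8.6, 4.7, 10 mm/h.
Σ(I−φ)·Δt = d  ⇒  (8.6+4.7+10 − 3φ)·2 = 28.5
φ = (23.30 − 28.5/2) / 3 = 3.02 mm/h.

φ ≈ 3.02 mm/h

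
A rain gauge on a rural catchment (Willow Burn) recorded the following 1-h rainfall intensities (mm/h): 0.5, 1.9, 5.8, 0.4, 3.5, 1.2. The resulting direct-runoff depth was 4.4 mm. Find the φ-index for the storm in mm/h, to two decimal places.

Only the 2 blocks with intensity above φ contribute runoff: 5.8, 3.5 mm/h.
Σ(I−φ)·Δt = d  ⇒  (5.8+3.5 − 2φ)·1 = 4.4
φ = (9.300 − 4.4/1) / 2 = 2.45 mm/h.

φ ≈ 2.45 mm/h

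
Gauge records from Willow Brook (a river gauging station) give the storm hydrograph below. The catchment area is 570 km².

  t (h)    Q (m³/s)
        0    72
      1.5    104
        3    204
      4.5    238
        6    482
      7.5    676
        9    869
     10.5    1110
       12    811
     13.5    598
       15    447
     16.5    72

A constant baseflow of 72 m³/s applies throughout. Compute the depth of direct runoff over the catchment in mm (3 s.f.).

d ≈ 45.7 mm

Direct runoff: 0.0, 32.0, 132.0, 166.0, 410.0, 604.0, 797.0, 1038.0, 739.0, 526.0, 375.0, 0.0 m³/s; ΣQ_DR = 4819 m³/s.
V = ΣQ_DR · Δt = 4819 × 5400 s = 2.602 × 10^7 m³.
Over A = 570 km², depth = V / A = 45.7 mm.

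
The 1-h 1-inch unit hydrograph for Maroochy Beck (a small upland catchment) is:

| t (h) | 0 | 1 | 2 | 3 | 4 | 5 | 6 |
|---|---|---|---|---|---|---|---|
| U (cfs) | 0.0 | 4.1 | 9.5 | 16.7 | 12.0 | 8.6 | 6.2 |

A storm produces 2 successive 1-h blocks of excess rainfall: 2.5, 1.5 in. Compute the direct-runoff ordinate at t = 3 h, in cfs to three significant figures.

By discrete convolution, Q_j = Σ (P_i / 1 in) · U_{j−i}.
At t = 3 h (j=3): Q = (2.5/1)·16.7 + (1.5/1)·9.5 = 56.0 cfs.

Q ≈ 56.0 cfs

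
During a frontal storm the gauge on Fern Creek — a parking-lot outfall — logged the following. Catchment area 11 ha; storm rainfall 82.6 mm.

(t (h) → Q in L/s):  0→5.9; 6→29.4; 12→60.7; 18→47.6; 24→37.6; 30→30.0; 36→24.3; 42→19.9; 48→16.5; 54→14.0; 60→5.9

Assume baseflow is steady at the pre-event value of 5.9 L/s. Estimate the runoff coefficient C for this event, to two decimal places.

ΣQ_DR = 226.9 L/s; V = ΣQ_DR·Δt = 4.901 × 10^6 L.
Runoff depth d = V / A = 44.55 mm.
C = d / P = 44.55 / 82.6 = 0.54.

C ≈ 0.54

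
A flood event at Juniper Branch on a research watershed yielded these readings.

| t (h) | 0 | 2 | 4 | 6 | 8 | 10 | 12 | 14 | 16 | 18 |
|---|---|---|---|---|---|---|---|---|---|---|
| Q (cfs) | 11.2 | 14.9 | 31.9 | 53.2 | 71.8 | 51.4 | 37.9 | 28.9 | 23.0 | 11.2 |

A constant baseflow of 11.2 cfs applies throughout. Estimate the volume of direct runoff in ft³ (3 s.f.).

V ≈ 1.61 × 10^6 ft³

Direct-runoff ordinates (Q − Q_b): 0.0, 3.7, 20.7, 42.0, 60.6, 40.2, 26.7, 17.7, 11.8, 0.0 cfs.
ΣQ_DR = 223.4 cfs.
With Δt = 2 h = 7200 s, V = ΣQ_DR · Δt = 223.4 × 7200 = 1.61 × 10^6 ft³.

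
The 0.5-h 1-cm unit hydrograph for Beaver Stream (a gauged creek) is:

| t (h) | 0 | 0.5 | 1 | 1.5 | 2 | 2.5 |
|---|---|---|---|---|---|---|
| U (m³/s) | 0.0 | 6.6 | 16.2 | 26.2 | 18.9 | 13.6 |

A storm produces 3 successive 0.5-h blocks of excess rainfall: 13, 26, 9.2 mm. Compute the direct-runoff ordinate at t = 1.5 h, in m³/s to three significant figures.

Q ≈ 82.3 m³/s

By discrete convolution, Q_j = Σ (P_i / 10 mm) · U_{j−i}.
At t = 1.5 h (j=3): Q = (13/10)·26.2 + (26/10)·16.2 + (9.2/10)·6.6 = 82.3 m³/s.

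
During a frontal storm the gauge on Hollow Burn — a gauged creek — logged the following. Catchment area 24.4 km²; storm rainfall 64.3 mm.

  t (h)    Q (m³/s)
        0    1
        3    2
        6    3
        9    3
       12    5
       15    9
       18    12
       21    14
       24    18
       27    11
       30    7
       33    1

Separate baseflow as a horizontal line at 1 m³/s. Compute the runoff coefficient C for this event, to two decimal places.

ΣQ_DR = 74.00 m³/s; V = ΣQ_DR·Δt = 7.992 × 10^5 m³.
Runoff depth d = V / A = 32.75 mm.
C = d / P = 32.75 / 64.3 = 0.51.

C ≈ 0.51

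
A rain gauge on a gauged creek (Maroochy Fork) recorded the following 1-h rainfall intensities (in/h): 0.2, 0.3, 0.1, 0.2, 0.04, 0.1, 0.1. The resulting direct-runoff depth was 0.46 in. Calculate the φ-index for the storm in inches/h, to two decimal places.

φ ≈ 0.09 in/h

Only the 6 blocks with intensity above φ contribute runoff: 0.2, 0.3, 0.1, 0.2, 0.1, 0.1 in/h.
Σ(I−φ)·Δt = d  ⇒  (0.2+0.3+0.1+0.2+0.1+0.1 − 6φ)·1 = 0.46
φ = (1.000 − 0.46/1) / 6 = 0.09 in/h.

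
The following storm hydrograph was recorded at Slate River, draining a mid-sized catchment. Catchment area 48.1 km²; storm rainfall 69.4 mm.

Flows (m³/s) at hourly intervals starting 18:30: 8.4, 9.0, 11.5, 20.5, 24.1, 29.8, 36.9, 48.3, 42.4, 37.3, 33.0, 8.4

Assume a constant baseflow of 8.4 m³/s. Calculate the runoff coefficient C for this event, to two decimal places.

ΣQ_DR = 208.8 m³/s; V = ΣQ_DR·Δt = 7.517 × 10^5 m³.
Runoff depth d = V / A = 15.63 mm.
C = d / P = 15.63 / 69.4 = 0.23.

C ≈ 0.23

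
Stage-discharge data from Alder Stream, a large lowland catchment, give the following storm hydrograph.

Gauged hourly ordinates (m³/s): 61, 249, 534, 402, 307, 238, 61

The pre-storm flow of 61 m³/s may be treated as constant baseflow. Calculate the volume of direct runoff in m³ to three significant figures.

V ≈ 5.13 × 10^6 m³

Direct-runoff ordinates (Q − Q_b): 0.0, 188.0, 473.0, 341.0, 246.0, 177.0, 0.0 m³/s.
ΣQ_DR = 1425 m³/s.
With Δt = 1 h = 3600 s, V = ΣQ_DR · Δt = 1425 × 3600 = 5.13 × 10^6 m³.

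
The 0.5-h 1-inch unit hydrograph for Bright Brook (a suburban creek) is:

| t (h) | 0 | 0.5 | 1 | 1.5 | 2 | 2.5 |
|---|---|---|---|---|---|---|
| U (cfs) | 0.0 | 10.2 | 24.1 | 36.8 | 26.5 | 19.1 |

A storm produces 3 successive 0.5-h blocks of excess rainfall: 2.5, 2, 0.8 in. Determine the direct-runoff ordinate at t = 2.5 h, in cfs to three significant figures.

By discrete convolution, Q_j = Σ (P_i / 1 in) · U_{j−i}.
At t = 2.5 h (j=5): Q = (2.5/1)·19.1 + (2/1)·26.5 + (0.8/1)·36.8 = 130 cfs.

Q ≈ 130 cfs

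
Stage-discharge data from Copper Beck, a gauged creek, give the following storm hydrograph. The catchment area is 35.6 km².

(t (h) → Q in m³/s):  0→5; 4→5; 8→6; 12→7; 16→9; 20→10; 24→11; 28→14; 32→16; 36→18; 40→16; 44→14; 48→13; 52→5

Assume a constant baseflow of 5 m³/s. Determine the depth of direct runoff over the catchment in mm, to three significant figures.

d ≈ 32.0 mm

Direct runoff: 0.0, 0.0, 1.0, 2.0, 4.0, 5.0, 6.0, 9.0, 11.0, 13.0, 11.0, 9.0, 8.0, 0.0 m³/s; ΣQ_DR = 79.00 m³/s.
V = ΣQ_DR · Δt = 79.00 × 14400 s = 1.138 × 10^6 m³.
Over A = 35.6 km², depth = V / A = 32.0 mm.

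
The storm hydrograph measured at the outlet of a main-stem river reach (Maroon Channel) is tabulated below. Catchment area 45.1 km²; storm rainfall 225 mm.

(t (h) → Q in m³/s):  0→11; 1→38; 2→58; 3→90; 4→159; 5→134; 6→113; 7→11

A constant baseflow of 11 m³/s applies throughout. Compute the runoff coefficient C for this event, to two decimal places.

C ≈ 0.19

ΣQ_DR = 526.0 m³/s; V = ΣQ_DR·Δt = 1.894 × 10^6 m³.
Runoff depth d = V / A = 41.99 mm.
C = d / P = 41.99 / 225 = 0.19.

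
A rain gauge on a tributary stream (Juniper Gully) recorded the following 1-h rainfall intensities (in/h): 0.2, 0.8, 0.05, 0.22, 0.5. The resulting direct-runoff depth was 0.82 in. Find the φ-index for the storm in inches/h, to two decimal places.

φ ≈ 0.24 in/h

Only the 2 blocks with intensity above φ contribute runoff: 0.8, 0.5 in/h.
Σ(I−φ)·Δt = d  ⇒  (0.8+0.5 − 2φ)·1 = 0.82
φ = (1.300 − 0.82/1) / 2 = 0.24 in/h.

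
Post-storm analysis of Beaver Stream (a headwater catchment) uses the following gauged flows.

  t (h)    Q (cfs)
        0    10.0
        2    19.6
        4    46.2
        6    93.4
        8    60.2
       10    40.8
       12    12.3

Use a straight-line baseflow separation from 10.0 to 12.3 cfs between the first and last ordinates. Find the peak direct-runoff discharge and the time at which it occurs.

Subtracting baseflow gives direct-runoff ordinates: 0.00, 9.22, 35.43, 82.25, 48.67, 28.88, 0.00 cfs.
The maximum is 82.25 cfs, occurring at the reading for t = 6 h.

Q_p = 82.25 cfs at t = 6 h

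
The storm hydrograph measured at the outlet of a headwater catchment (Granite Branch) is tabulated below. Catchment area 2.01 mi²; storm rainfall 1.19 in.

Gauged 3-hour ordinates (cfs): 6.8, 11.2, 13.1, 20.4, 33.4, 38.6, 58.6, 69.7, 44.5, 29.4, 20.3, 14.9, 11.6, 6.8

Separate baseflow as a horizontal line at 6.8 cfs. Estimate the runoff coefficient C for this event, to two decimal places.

ΣQ_DR = 284.1 cfs; V = ΣQ_DR·Δt = 3.068 × 10^6 ft³.
Runoff depth d = V / A = 0.6571 in.
C = d / P = 0.6571 / 1.19 = 0.55.

C ≈ 0.55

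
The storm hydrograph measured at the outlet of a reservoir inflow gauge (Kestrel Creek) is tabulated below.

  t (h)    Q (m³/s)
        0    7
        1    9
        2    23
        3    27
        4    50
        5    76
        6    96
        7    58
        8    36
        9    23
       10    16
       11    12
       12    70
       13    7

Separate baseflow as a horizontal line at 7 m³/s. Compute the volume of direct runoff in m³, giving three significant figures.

Direct-runoff ordinates (Q − Q_b): 0.0, 2.0, 16.0, 20.0, 43.0, 69.0, 89.0, 51.0, 29.0, 16.0, 9.0, 5.0, 63.0, 0.0 m³/s.
ΣQ_DR = 412.0 m³/s.
With Δt = 1 h = 3600 s, V = ΣQ_DR · Δt = 412.0 × 3600 = 1.48 × 10^6 m³.

V ≈ 1.48 × 10^6 m³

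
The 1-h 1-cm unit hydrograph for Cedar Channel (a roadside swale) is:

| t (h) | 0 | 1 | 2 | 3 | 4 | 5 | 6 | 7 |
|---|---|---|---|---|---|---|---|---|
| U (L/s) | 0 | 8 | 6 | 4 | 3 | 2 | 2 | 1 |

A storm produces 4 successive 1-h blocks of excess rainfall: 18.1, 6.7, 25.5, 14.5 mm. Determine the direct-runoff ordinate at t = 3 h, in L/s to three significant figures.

By discrete convolution, Q_j = Σ (P_i / 10 mm) · U_{j−i}.
At t = 3 h (j=3): Q = (18.1/10)·4 + (6.7/10)·6 + (25.5/10)·8 + (14.5/10)·0 = 31.7 L/s.

Q ≈ 31.7 L/s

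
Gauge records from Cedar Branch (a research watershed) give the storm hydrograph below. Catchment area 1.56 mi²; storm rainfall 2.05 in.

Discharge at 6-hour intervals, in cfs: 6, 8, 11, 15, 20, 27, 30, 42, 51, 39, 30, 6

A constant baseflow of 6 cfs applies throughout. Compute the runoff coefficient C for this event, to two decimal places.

ΣQ_DR = 213.0 cfs; V = ΣQ_DR·Δt = 4.601 × 10^6 ft³.
Runoff depth d = V / A = 1.269 in.
C = d / P = 1.269 / 2.05 = 0.62.

C ≈ 0.62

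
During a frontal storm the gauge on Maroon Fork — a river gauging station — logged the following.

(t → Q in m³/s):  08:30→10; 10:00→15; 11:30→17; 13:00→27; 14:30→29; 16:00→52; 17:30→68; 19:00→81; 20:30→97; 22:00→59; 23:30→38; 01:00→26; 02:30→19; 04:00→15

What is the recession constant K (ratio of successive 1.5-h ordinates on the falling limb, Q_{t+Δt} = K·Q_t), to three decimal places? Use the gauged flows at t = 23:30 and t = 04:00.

K ≈ 0.734

Using the recession-limb readings at t = 23:30 and t = 04:00: Q falls from 38 to 15 m³/s over 3 intervals.
K = (Q₂/Q₁)^(1/3) = (15/38)^(1/3) = 0.734.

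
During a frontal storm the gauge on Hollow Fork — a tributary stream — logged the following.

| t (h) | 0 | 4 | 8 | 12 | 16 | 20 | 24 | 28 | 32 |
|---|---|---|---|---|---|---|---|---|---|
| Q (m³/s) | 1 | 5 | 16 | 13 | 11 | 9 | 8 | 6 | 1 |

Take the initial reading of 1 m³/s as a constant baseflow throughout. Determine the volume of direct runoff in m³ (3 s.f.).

Direct-runoff ordinates (Q − Q_b): 0.0, 4.0, 15.0, 12.0, 10.0, 8.0, 7.0, 5.0, 0.0 m³/s.
ΣQ_DR = 61.00 m³/s.
With Δt = 4 h = 14400 s, V = ΣQ_DR · Δt = 61.00 × 14400 = 8.78 × 10^5 m³.

V ≈ 8.78 × 10^5 m³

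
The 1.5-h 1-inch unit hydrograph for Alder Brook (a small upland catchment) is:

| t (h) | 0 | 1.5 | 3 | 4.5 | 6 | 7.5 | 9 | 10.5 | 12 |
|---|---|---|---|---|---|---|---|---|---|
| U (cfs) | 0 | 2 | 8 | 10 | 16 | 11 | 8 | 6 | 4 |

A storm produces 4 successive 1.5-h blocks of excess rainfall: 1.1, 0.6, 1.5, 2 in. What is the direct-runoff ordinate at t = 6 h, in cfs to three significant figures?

By discrete convolution, Q_j = Σ (P_i / 1 in) · U_{j−i}.
At t = 6 h (j=4): Q = (1.1/1)·16 + (0.6/1)·10 + (1.5/1)·8 + (2/1)·2 = 39.6 cfs.

Q ≈ 39.6 cfs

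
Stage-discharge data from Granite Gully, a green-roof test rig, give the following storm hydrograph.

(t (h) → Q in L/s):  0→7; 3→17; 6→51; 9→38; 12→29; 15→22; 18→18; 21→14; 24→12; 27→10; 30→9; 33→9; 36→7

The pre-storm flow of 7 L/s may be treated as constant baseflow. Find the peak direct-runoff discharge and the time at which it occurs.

Subtracting baseflow gives direct-runoff ordinates: 0.0, 10.0, 44.0, 31.0, 22.0, 15.0, 11.0, 7.0, 5.0, 3.0, 2.0, 2.0, 0.0 L/s.
The maximum is 44.0 L/s, occurring at the reading for t = 6 h.

Q_p = 44.0 L/s at t = 6 h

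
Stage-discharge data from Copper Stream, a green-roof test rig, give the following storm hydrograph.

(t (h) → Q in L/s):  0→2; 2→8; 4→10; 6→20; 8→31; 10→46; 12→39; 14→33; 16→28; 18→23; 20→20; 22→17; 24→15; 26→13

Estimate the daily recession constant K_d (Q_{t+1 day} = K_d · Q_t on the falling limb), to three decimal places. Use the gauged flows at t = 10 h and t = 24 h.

Between t = 10 h and t = 24 h the flow falls from 46 to 15 L/s over 7×2 h = 14 h.
Per-interval ratio K = (15/46)^(1/7) = 0.8521; K_d = K^(24/2) = 0.146.

K_d ≈ 0.146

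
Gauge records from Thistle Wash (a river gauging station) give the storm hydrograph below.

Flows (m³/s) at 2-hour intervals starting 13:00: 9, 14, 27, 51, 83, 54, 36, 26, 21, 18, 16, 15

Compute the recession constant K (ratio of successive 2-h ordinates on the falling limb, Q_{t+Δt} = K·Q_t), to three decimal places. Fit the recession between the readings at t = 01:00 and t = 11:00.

Using the recession-limb readings at t = 01:00 and t = 11:00: Q falls from 36 to 15 m³/s over 5 intervals.
K = (Q₂/Q₁)^(1/5) = (15/36)^(1/5) = 0.839.

K ≈ 0.839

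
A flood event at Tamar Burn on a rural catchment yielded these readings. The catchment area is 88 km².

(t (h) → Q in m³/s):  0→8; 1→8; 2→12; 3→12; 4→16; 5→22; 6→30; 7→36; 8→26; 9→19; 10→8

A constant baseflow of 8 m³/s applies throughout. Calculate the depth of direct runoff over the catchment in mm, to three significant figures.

d ≈ 4.46 mm

Direct runoff: 0.0, 0.0, 4.0, 4.0, 8.0, 14.0, 22.0, 28.0, 18.0, 11.0, 0.0 m³/s; ΣQ_DR = 109.0 m³/s.
V = ΣQ_DR · Δt = 109.0 × 3600 s = 3.924 × 10^5 m³.
Over A = 88 km², depth = V / A = 4.46 mm.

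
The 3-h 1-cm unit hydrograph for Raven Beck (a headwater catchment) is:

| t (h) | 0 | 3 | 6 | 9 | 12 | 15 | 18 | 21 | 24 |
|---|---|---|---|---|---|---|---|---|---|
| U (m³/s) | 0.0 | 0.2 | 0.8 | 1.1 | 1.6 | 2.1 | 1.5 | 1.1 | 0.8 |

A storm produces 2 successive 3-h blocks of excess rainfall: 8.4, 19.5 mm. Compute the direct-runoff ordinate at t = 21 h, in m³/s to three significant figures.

By discrete convolution, Q_j = Σ (P_i / 10 mm) · U_{j−i}.
At t = 21 h (j=7): Q = (8.4/10)·1.1 + (19.5/10)·1.5 = 3.85 m³/s.

Q ≈ 3.85 m³/s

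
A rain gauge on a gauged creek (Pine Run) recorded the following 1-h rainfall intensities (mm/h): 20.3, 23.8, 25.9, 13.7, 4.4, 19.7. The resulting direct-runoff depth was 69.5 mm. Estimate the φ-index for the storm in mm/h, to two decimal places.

Only the 5 blocks with intensity above φ contribute runoff: 20.3, 23.8, 25.9, 13.7, 19.7 mm/h.
Σ(I−φ)·Δt = d  ⇒  (20.3+23.8+25.9+13.7+19.7 − 5φ)·1 = 69.5
φ = (103.4 − 69.5/1) / 5 = 6.78 mm/h.

φ ≈ 6.78 mm/h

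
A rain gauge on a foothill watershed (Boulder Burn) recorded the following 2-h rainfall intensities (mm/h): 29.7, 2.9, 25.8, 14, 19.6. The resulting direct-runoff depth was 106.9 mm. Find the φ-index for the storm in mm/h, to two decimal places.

Only the 4 blocks with intensity above φ contribute runoff: 29.7, 25.8, 14, 19.6 mm/h.
Σ(I−φ)·Δt = d  ⇒  (29.7+25.8+14+19.6 − 4φ)·2 = 106.9
φ = (89.10 − 106.9/2) / 4 = 8.91 mm/h.

φ ≈ 8.91 mm/h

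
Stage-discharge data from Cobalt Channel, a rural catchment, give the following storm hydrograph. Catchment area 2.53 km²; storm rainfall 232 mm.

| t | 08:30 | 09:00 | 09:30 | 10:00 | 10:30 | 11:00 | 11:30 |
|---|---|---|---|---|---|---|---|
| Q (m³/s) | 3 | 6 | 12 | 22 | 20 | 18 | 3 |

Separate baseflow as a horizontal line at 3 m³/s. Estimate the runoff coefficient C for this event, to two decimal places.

ΣQ_DR = 63.00 m³/s; V = ΣQ_DR·Δt = 1.134 × 10^5 m³.
Runoff depth d = V / A = 44.82 mm.
C = d / P = 44.82 / 232 = 0.19.

C ≈ 0.19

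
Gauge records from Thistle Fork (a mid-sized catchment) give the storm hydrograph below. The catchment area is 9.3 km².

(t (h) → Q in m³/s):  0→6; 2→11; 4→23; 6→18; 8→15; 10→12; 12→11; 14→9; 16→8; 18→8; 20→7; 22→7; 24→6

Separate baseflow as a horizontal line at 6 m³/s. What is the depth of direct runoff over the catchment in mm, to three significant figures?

d ≈ 48.8 mm

Direct runoff: 0.0, 5.0, 17.0, 12.0, 9.0, 6.0, 5.0, 3.0, 2.0, 2.0, 1.0, 1.0, 0.0 m³/s; ΣQ_DR = 63.00 m³/s.
V = ΣQ_DR · Δt = 63.00 × 7200 s = 4.536 × 10^5 m³.
Over A = 9.3 km², depth = V / A = 48.8 mm.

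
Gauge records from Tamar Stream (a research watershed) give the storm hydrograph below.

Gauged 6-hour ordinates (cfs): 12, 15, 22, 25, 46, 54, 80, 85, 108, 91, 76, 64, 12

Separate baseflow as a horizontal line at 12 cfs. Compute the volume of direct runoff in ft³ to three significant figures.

V ≈ 1.15 × 10^7 ft³

Direct-runoff ordinates (Q − Q_b): 0.0, 3.0, 10.0, 13.0, 34.0, 42.0, 68.0, 73.0, 96.0, 79.0, 64.0, 52.0, 0.0 cfs.
ΣQ_DR = 534.0 cfs.
With Δt = 6 h = 21600 s, V = ΣQ_DR · Δt = 534.0 × 21600 = 1.15 × 10^7 ft³.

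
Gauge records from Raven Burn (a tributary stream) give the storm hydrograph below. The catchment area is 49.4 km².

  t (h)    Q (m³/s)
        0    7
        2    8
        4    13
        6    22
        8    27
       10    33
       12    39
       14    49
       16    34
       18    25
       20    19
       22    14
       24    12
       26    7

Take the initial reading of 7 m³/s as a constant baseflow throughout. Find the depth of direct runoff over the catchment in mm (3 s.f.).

Direct runoff: 0.0, 1.0, 6.0, 15.0, 20.0, 26.0, 32.0, 42.0, 27.0, 18.0, 12.0, 7.0, 5.0, 0.0 m³/s; ΣQ_DR = 211.0 m³/s.
V = ΣQ_DR · Δt = 211.0 × 7200 s = 1.519 × 10^6 m³.
Over A = 49.4 km², depth = V / A = 30.8 mm.

d ≈ 30.8 mm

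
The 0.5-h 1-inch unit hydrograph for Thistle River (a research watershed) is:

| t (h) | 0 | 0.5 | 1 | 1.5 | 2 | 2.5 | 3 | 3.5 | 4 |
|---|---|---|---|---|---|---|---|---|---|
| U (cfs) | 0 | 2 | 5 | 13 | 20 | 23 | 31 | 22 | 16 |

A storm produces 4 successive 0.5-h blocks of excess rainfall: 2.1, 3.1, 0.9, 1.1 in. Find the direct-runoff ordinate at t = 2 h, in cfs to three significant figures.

Q ≈ 89.0 cfs

By discrete convolution, Q_j = Σ (P_i / 1 in) · U_{j−i}.
At t = 2 h (j=4): Q = (2.1/1)·20 + (3.1/1)·13 + (0.9/1)·5 + (1.1/1)·2 = 89.0 cfs.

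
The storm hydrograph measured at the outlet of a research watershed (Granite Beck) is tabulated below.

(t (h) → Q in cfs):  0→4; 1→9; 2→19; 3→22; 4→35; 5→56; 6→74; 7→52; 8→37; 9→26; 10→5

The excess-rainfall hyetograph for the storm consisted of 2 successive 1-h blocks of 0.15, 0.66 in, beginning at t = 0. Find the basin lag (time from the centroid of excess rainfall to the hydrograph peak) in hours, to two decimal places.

Centroid of excess rainfall: t_c = Σ P_i·t̄_i / ΣP_i = 1.3148 h (block centres at 0.5, 1.5 h).
Hydrograph peak occurs at t = 6 h, so basin lag t_L = 6 − 1.3148 = 4.69 h.

t_L ≈ 4.69 h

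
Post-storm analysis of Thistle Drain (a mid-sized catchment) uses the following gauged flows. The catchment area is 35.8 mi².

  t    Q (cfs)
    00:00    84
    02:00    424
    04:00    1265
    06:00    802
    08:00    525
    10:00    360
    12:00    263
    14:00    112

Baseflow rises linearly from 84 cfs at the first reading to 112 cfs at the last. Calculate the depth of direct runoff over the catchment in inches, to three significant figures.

d ≈ 0.264 in

Direct runoff: 0.00, 336.00, 1173.00, 706.00, 425.00, 256.00, 155.00, 0.00 cfs; ΣQ_DR = 3051 cfs.
V = ΣQ_DR · Δt = 3051 × 7200 s = 2.197 × 10^7 ft³.
Over A = 35.8 mi², depth = V / A = 0.264 in.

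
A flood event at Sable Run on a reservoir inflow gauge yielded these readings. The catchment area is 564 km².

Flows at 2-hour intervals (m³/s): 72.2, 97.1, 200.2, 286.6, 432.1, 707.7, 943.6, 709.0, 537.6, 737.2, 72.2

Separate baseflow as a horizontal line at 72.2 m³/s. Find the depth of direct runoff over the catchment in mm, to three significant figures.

Direct runoff: 0.0, 24.9, 128.0, 214.4, 359.9, 635.5, 871.4, 636.8, 465.4, 665.0, 0.0 m³/s; ΣQ_DR = 4001 m³/s.
V = ΣQ_DR · Δt = 4001 × 7200 s = 2.881 × 10^7 m³.
Over A = 564 km², depth = V / A = 51.1 mm.

d ≈ 51.1 mm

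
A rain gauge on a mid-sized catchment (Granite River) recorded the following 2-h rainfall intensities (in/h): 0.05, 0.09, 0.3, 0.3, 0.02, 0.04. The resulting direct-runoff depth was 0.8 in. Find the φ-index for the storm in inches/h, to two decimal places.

φ ≈ 0.10 in/h

Only the 2 blocks with intensity above φ contribute runoff: 0.3, 0.3 in/h.
Σ(I−φ)·Δt = d  ⇒  (0.3+0.3 − 2φ)·2 = 0.8
φ = (0.6000 − 0.8/2) / 2 = 0.10 in/h.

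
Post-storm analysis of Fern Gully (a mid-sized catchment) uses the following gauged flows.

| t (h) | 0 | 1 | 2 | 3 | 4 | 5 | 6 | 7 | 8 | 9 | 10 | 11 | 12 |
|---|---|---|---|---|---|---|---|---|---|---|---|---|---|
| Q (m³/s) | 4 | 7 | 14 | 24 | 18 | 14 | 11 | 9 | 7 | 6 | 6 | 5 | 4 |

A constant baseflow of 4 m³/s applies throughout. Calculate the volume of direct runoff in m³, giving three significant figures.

Direct-runoff ordinates (Q − Q_b): 0.0, 3.0, 10.0, 20.0, 14.0, 10.0, 7.0, 5.0, 3.0, 2.0, 2.0, 1.0, 0.0 m³/s.
ΣQ_DR = 77.00 m³/s.
With Δt = 1 h = 3600 s, V = ΣQ_DR · Δt = 77.00 × 3600 = 2.77 × 10^5 m³.

V ≈ 2.77 × 10^5 m³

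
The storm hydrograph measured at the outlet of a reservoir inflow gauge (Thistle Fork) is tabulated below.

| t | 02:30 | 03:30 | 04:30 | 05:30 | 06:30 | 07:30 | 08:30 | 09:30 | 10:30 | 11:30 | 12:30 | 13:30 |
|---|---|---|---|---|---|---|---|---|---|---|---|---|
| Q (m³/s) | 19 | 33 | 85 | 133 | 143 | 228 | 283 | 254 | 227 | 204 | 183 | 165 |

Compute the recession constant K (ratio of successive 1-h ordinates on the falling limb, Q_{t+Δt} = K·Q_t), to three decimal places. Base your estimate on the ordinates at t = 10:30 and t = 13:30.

K ≈ 0.899

Using the recession-limb readings at t = 10:30 and t = 13:30: Q falls from 227 to 165 m³/s over 3 intervals.
K = (Q₂/Q₁)^(1/3) = (165/227)^(1/3) = 0.899.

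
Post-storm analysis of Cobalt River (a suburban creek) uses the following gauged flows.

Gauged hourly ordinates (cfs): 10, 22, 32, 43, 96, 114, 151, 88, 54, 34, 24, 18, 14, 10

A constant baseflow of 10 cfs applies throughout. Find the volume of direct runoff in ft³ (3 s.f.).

V ≈ 2.05 × 10^6 ft³

Direct-runoff ordinates (Q − Q_b): 0.0, 12.0, 22.0, 33.0, 86.0, 104.0, 141.0, 78.0, 44.0, 24.0, 14.0, 8.0, 4.0, 0.0 cfs.
ΣQ_DR = 570.0 cfs.
With Δt = 1 h = 3600 s, V = ΣQ_DR · Δt = 570.0 × 3600 = 2.05 × 10^6 ft³.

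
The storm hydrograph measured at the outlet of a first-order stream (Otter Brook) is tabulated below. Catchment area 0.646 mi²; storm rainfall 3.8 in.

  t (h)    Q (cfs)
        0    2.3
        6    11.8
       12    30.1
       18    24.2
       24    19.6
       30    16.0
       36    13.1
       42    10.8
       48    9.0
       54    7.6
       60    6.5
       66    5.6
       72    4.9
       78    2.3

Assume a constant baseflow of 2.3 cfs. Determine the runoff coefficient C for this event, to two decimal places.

ΣQ_DR = 131.6 cfs; V = ΣQ_DR·Δt = 2.843 × 10^6 ft³.
Runoff depth d = V / A = 1.894 in.
C = d / P = 1.894 / 3.8 = 0.50.

C ≈ 0.50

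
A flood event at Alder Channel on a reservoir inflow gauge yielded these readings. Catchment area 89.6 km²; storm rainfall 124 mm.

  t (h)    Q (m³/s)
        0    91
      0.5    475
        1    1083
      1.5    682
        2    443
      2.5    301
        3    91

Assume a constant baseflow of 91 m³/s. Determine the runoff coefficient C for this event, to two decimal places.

ΣQ_DR = 2529 m³/s; V = ΣQ_DR·Δt = 4.552 × 10^6 m³.
Runoff depth d = V / A = 50.81 mm.
C = d / P = 50.81 / 124 = 0.41.

C ≈ 0.41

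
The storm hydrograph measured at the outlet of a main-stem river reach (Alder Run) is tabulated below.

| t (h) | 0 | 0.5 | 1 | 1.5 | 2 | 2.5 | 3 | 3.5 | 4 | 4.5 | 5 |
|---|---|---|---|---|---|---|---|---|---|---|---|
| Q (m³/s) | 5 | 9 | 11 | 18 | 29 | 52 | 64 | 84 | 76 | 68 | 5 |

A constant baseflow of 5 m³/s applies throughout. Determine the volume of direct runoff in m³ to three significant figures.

V ≈ 6.59 × 10^5 m³

Direct-runoff ordinates (Q − Q_b): 0.0, 4.0, 6.0, 13.0, 24.0, 47.0, 59.0, 79.0, 71.0, 63.0, 0.0 m³/s.
ΣQ_DR = 366.0 m³/s.
With Δt = 0.5 h = 1800 s, V = ΣQ_DR · Δt = 366.0 × 1800 = 6.59 × 10^5 m³.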